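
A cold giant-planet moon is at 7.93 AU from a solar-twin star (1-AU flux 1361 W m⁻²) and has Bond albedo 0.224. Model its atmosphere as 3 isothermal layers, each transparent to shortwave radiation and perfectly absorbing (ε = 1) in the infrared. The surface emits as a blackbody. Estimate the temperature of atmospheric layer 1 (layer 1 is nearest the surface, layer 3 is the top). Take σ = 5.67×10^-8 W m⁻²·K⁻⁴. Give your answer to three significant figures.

Irradiance scales as 1/d², so S = 1361 W m⁻² × (1/7.93)² = 21.64 W m⁻².
The effective emission temperature is T_e = [S(1−α)/(4σ)]^¼ = 92.76 K.
Each opaque layer satisfies 2T_j⁴ = T_{j−1}⁴ + T_{j+1}⁴, giving T_k⁴ = (N+1−k)T_e⁴.
T_1 = (3)^(1/4)·92.76 = 122.1 K.

122 K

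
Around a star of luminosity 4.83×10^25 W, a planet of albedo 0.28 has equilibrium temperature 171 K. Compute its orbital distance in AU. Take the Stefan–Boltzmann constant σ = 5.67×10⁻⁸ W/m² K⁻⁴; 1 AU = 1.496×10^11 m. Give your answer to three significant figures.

Required flux: S = 4σT⁴/(1−α) = 269.3 W/m².
Then d = [L/(4πS)]^(1/2) = 1.195×10^11 m, i.e. 0.7985 AU.

0.799 AU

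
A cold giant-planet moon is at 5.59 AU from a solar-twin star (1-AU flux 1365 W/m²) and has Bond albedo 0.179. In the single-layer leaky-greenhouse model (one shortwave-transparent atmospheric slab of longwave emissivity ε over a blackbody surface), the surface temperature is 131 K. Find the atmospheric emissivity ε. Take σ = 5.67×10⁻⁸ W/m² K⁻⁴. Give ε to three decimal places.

0.926

Irradiance scales as 1/d², so S = 1365 W/m² × (1/5.59)² = 43.68 W/m².
Effective temperature: T_e = [S(1−α)/(4σ)]^(1/4) = 112.1 K.
Inverting T_s⁴ = 2T_e⁴/(2−ε): (T_e/T_s)⁴ = 0.5369, so ε = 2(1 − 0.5369) = 0.9261.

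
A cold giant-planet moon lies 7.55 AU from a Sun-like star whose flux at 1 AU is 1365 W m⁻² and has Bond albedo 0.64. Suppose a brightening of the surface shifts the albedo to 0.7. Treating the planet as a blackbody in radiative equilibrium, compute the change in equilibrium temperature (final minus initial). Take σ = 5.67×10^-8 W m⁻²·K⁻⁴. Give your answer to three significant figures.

Flux at the orbit: S = 1365/(7.55)² = 23.95 W m⁻².
Before: T₁ = [23.95·0.36/(4σ)]^(1/4) = 78.52 K.
After:  T₂ = [23.95·0.3/(4σ)]^(1/4) = 75.02 K.
ΔT = T₂ − T₁ = -3.499 K.

-3.50 K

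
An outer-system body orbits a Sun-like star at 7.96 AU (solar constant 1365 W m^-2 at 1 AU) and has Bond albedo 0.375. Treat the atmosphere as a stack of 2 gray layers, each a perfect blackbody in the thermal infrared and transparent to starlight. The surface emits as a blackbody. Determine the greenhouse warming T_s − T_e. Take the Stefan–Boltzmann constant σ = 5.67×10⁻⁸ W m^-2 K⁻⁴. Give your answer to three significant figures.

27.7 K

Irradiance scales as 1/d², so S = 1365 W m^-2 × (1/7.96)² = 21.54 W m^-2.
Top-of-atmosphere balance: σT_e⁴ = S(1−α)/4 = 3.366 W m^-2 → T_e = 87.78 K.
Surface: T_s = (3)^¼·T_e = 115.5 K.
Warming: T_s − T_e = 27.74 K.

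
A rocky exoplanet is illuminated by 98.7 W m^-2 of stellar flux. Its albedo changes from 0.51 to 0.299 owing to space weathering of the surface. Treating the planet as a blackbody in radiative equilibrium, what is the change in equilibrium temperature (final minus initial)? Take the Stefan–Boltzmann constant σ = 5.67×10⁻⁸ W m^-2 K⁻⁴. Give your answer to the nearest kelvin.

11 K

Before: T₁ = [98.70·0.49/(4σ)]^(1/4) = 120.8 K.
Final:   T₂ = [S(1−0.299)/(4σ)]^(1/4) = 132.2 K.
ΔT = T₂ − T₁ = 11.32 K.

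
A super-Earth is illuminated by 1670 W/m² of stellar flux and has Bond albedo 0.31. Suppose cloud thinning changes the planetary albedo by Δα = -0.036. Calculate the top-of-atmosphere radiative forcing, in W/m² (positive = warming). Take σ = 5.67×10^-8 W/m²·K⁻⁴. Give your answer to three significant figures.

15.0 W/m²

TOA radiative forcing: ΔF = −S·Δα/4 = −1670·(-0.036)/4 = 15.03 W/m².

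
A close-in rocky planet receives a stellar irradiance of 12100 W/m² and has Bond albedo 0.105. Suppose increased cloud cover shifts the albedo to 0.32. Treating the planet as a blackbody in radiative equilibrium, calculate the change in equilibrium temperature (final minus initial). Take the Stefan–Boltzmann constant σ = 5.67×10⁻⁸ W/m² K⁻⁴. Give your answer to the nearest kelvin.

Before: T₁ = [12100·0.895/(4σ)]^(1/4) = 467.5 K.
With α = 0.32, T₂ = 436.4 K.
Change: 436.4 − 467.5 = -31.03 K.

-31 kelvin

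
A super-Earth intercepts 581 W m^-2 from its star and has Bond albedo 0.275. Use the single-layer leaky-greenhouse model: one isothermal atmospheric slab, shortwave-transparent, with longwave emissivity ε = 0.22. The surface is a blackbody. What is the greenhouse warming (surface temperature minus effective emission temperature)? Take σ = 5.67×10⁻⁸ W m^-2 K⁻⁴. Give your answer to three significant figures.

The planet radiates to space at T_e = [S(1−α)/(4σ)]^(1/4) = 207.6 K.
The surface balance (absorbed SW + ε·downward IR = σT_s⁴) with T_a⁴ = T_s⁴/2 reduces to T_s = T_e·[2/(2−ε)]^¼ = 213.7 K.
T_s − T_e = 213.7 − 207.6 = 6.137 K.

6.14 kelvin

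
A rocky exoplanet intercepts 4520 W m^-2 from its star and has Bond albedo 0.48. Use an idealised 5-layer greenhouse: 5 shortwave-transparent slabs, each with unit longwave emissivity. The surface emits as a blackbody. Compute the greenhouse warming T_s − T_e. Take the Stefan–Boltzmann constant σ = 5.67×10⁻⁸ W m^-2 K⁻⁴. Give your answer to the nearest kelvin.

180 K

OLR = S(1−α)/4 = 587.6 W m^-2; the top layer radiates at T_e = 319.1 K.
T_s = (N+1)^(1/4)·T_e = 499.4 K.
So the greenhouse effect raises the surface by 499.4 − 319.1 = 180.3 K.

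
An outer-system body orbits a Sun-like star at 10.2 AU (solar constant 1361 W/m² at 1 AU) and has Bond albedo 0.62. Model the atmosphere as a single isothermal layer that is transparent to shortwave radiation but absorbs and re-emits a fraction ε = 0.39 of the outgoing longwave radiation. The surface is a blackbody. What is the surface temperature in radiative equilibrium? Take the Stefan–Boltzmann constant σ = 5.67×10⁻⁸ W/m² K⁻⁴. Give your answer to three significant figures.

72.2 kelvin

By the inverse-square law, S = 1361/10.2² = 13.08 W/m².
The planet radiates to space at T_e = [S(1−α)/(4σ)]^(1/4) = 68.42 K.
For a single slab of emissivity ε, T_s⁴ = 2T_e⁴/(2−ε); thus T_s = 68.42·(1.242)^(1/4) = 72.24 K.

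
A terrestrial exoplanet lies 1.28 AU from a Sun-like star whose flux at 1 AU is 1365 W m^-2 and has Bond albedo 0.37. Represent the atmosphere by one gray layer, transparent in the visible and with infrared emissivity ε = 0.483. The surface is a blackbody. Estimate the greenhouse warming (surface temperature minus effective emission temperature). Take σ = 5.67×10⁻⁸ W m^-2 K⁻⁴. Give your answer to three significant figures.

15.7 K

By the inverse-square law, S = 1365/1.28² = 833.1 W m^-2.
The planet radiates to space at T_e = [S(1−α)/(4σ)]^(1/4) = 219.3 K.
The surface balance (absorbed SW + ε·downward IR = σT_s⁴) with T_a⁴ = T_s⁴/2 reduces to T_s = T_e·[2/(2−ε)]^¼ = 235.0 K.
The atmosphere warms the surface by 15.69 K.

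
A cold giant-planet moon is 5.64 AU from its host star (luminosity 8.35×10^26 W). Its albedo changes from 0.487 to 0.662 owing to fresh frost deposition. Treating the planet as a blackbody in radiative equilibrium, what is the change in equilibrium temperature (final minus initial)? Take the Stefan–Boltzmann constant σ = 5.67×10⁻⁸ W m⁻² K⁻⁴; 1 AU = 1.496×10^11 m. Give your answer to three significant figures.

-11.9 K

d = 5.64 × 1.496×10^11 m = 8.437×10^11 m.
Flux at the orbit: S = L/(4πd²) = 8.35×10^26/(4π·(8.44×10^11)²) = 93.34 W m⁻².
Initial: T₁ = [S(1−0.487)/(4σ)]^(1/4) = 120.5 K.
With α = 0.662, T₂ = 108.6 K.
Change: 108.6 − 120.5 = -11.94 K.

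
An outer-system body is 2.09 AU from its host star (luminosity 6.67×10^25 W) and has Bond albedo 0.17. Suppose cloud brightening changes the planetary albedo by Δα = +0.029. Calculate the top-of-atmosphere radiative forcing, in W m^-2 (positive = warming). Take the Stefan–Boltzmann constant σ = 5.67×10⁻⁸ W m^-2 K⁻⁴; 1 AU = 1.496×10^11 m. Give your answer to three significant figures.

Orbital distance: d = 2.09 AU = 3.127×10^11 m.
Flux at the orbit: S = L/(4πd²) = 6.67×10^25/(4π·(3.13×10^11)²) = 54.30 W m^-2.
TOA radiative forcing: ΔF = −S·Δα/4 = −54.30·(+0.029)/4 = -0.3936 W m^-2.

-0.394 W m^-2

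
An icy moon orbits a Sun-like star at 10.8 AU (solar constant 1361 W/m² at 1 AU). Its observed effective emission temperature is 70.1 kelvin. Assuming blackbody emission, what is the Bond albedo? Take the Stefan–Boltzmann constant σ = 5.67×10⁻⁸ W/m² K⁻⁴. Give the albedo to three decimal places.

0.531

Flux at the orbit: S = 1361/(10.8)² = 11.67 W/m².
From σT⁴ = S(1−α)/4 we invert for α: 1−α = 4σT⁴/S.
4σT⁴ = 4·5.67×10⁻⁸·(70.1)⁴ = 5.477 W/m².
Hence α = 1 − 5.477/11.67 = 0.5306.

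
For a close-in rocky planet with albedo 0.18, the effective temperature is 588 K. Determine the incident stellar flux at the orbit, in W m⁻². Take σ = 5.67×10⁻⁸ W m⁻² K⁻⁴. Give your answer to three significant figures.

Invert the energy balance for S: S = 4σT⁴/(1−α).
The emitted flux is σT⁴ = 6778 W m⁻².
S = 4·6778/0.82 = 33060 W m⁻².

33100 W m⁻²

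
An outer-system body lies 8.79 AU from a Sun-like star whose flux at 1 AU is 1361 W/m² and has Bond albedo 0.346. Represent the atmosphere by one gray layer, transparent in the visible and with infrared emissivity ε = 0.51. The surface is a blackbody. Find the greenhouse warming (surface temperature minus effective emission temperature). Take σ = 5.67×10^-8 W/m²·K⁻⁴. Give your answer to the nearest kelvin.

Flux at the orbit: S = 1361/(8.79)² = 17.61 W/m².
The planet radiates to space at T_e = [S(1−α)/(4σ)]^(1/4) = 84.42 K.
Surface balance with a leaky layer gives σT_s⁴ = σT_e⁴·2/(2−ε), so T_s = T_e·[2/(2−0.51)]^(1/4) = 90.87 K.
The atmosphere warms the surface by 6.447 K.

6 K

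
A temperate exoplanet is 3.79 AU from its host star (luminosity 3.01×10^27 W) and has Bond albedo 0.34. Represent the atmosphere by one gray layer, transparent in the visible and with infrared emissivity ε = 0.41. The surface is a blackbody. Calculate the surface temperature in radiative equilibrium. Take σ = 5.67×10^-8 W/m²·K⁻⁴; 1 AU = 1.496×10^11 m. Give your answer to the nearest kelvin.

229 kelvin

Orbital distance: d = 3.79 AU = 5.670×10^11 m.
S = L/(4πd²) = 745.1 W/m².
At the top of the atmosphere, σT_e⁴ = S(1−α)/4 = 122.9 W/m², giving T_e = 215.8 K.
The surface balance (absorbed SW + ε·downward IR = σT_s⁴) with T_a⁴ = T_s⁴/2 reduces to T_s = T_e·[2/(2−ε)]^¼ = 228.5 K.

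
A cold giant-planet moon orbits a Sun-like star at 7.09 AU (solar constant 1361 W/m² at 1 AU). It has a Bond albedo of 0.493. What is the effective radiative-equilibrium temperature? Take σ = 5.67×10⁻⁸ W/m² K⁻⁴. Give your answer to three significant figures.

88.2 K

By the inverse-square law, S = 1361/7.09² = 27.07 W/m².
Absorbed flux (global mean): S(1−α)/4 = 27.07·0.507/4 = 3.432 W/m².
Balancing against σT⁴: T = (3.432/5.67×10⁻⁸)^(1/4) = 88.20 K.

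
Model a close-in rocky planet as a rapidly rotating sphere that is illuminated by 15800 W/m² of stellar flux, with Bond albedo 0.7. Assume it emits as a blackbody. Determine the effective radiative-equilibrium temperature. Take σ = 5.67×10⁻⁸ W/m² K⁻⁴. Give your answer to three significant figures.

Absorbed flux (global mean): S(1−α)/4 = 15800·0.3/4 = 1185 W/m².
Balancing against σT⁴: T = (1185/5.67×10⁻⁸)^(1/4) = 380.2 K.

380 K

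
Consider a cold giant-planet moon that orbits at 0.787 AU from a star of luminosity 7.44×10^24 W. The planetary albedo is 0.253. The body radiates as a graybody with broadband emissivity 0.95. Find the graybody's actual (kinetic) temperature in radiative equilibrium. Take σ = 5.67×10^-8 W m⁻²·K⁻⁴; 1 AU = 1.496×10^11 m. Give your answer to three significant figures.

110 K

Orbital distance: d = 0.787 AU = 1.177×10^11 m.
S = L/(4πd²) = 42.71 W m⁻².
Absorbed flux (global mean): S(1−α)/4 = 42.71·0.747/4 = 7.976 W m⁻².
Radiative balance εσT⁴ = 7.976 gives T = [7.976/(0.95·σ)]^(1/4) = 110.3 K.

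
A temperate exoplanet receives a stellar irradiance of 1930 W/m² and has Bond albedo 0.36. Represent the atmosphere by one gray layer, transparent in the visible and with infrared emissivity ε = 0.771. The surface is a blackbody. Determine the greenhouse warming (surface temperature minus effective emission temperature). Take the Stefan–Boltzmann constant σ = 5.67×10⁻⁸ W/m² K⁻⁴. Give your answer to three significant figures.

35.2 kelvin

The planet radiates to space at T_e = [S(1−α)/(4σ)]^(1/4) = 271.7 K.
The surface balance (absorbed SW + ε·downward IR = σT_s⁴) with T_a⁴ = T_s⁴/2 reduces to T_s = T_e·[2/(2−ε)]^¼ = 306.8 K.
Greenhouse warming: T_s − T_e = 35.17 K.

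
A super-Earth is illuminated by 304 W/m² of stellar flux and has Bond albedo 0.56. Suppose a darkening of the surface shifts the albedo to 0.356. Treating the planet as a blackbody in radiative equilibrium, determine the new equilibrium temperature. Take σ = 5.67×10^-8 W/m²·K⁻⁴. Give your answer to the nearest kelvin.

With the new albedo, S(1−α₂)/4 = 48.94 W/m², so T₂ = 171.4 K.

171 K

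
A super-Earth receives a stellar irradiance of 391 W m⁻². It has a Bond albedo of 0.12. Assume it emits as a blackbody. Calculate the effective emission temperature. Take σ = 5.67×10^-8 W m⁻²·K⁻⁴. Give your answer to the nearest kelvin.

Averaging over the sphere, the absorbed flux is S(1−α)/4 = 86.02 W m⁻².
Set σT⁴ = 86.02 → T = (86.02/σ)^(1/4) = 197.4 K.

197 K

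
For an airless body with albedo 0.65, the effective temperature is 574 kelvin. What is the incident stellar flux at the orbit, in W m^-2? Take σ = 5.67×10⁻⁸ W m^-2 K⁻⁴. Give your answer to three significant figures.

From S(1−α)/4 = σT⁴: S = 4σT⁴/(1−α).
σT⁴ = 5.67×10⁻⁸·(574)⁴ = 6155 W m^-2.
So S = 4×6155/(1−0.65) = 70340 W m^-2.

70300 W m^-2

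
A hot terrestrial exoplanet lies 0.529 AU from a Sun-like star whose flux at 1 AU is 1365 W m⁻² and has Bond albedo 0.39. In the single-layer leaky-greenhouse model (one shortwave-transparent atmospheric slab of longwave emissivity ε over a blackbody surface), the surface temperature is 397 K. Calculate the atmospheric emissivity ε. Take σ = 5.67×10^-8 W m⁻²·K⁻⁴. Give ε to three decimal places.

Irradiance scales as 1/d², so S = 1365 W m⁻² × (1/0.529)² = 4878 W m⁻².
Effective temperature: T_e = [S(1−α)/(4σ)]^(1/4) = 338.4 K.
Inverting T_s⁴ = 2T_e⁴/(2−ε): (T_e/T_s)⁴ = 0.5281, so ε = 2(1 − 0.5281) = 0.9437.

0.944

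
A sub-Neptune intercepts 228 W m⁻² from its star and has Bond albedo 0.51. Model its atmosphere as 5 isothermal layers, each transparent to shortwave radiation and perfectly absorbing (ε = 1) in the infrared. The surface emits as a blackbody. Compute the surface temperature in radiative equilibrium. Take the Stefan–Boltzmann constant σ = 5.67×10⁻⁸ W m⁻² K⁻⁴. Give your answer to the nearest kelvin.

233 K

Top-of-atmosphere balance: σT_e⁴ = S(1−α)/4 = 27.93 W m⁻² → T_e = 149.0 K.
With N = 5 opaque layers, T_s = (N+1)^(1/4)·T_e = 6^(1/4)·149.0 = 233.2 K.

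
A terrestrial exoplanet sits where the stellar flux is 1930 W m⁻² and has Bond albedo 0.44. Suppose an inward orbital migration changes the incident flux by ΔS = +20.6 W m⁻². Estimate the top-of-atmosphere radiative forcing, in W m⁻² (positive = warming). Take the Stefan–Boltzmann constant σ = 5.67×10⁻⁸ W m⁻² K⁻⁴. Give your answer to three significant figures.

Only a fraction (1−α) is absorbed and it's spread over 4πR², so ΔF = (1−α)ΔS/4 = 2.884 W m⁻².

2.88 W m⁻²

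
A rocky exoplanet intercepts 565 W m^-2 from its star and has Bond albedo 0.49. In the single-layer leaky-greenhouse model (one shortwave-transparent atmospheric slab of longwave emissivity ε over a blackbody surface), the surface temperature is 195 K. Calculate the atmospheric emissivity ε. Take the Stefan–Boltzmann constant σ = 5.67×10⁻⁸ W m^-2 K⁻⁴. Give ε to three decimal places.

0.243

Effective temperature: T_e = [S(1−α)/(4σ)]^(1/4) = 188.8 K.
T_s⁴ = T_e⁴·2/(2−ε) → ε = 2 − 2(T_e/T_s)⁴ = 2 − 2·(188.8/195)⁴ = 0.2426.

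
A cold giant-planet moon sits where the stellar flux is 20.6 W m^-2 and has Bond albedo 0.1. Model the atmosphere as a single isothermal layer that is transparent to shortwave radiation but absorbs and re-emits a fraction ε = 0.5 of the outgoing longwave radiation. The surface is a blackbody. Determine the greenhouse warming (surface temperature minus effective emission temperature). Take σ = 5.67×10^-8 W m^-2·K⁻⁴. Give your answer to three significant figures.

The planet radiates to space at T_e = [S(1−α)/(4σ)]^(1/4) = 95.09 K.
The surface balance (absorbed SW + ε·downward IR = σT_s⁴) with T_a⁴ = T_s⁴/2 reduces to T_s = T_e·[2/(2−ε)]^¼ = 102.2 K.
T_s − T_e = 102.2 − 95.09 = 7.091 K.

7.09 K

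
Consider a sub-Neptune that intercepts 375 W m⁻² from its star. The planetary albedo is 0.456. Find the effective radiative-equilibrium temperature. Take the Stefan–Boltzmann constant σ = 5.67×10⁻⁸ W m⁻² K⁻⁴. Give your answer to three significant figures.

173 K

Absorbed flux (global mean): S(1−α)/4 = 375.0·0.544/4 = 51.00 W m⁻².
Balancing against σT⁴: T = (51.00/5.67×10⁻⁸)^(1/4) = 173.2 K.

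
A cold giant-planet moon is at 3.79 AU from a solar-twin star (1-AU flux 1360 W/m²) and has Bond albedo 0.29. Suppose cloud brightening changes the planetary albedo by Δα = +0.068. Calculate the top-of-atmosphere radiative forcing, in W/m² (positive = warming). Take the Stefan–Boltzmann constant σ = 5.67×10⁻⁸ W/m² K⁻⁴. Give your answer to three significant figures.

By the inverse-square law, S = 1360/3.79² = 94.68 W/m².
ΔF = −(S/4)Δα = −(94.68/4)×(+0.068) = -1.610 W/m².

-1.61 W/m²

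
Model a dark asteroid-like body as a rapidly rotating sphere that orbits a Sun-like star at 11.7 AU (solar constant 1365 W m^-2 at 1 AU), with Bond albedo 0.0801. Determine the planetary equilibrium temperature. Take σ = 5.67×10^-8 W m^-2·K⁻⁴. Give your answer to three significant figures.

79.7 K

Irradiance scales as 1/d², so S = 1365 W m^-2 × (1/11.7)² = 9.972 W m^-2.
Averaging over the sphere, the absorbed flux is S(1−α)/4 = 2.293 W m^-2.
In equilibrium σT⁴ equals this, so T = 79.75 K.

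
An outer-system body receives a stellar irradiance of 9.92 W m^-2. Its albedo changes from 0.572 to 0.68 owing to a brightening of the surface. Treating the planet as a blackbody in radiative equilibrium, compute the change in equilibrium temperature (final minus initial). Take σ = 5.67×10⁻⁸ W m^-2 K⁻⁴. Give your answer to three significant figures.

Initial: T₁ = [S(1−0.572)/(4σ)]^(1/4) = 65.78 K.
With α = 0.68, T₂ = 61.17 K.
Change: 61.17 − 65.78 = -4.612 K.

-4.61 K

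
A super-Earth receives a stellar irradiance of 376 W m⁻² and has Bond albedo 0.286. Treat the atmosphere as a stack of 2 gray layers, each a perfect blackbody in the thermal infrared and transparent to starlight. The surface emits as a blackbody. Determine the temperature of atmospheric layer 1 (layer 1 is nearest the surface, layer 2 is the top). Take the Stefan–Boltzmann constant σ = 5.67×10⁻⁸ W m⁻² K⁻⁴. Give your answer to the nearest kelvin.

221 K

OLR = S(1−α)/4 = 67.12 W m⁻²; the top layer radiates at T_e = 185.5 K.
Each opaque layer satisfies 2T_j⁴ = T_{j−1}⁴ + T_{j+1}⁴, giving T_k⁴ = (N+1−k)T_e⁴.
T_1 = (2)^(1/4)·185.5 = 220.6 K.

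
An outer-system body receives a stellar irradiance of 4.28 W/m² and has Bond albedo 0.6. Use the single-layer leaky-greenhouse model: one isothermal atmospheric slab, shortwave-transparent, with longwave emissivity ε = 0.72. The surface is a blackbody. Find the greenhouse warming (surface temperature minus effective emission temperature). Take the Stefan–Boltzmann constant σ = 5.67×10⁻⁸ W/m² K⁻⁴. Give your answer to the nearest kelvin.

At the top of the atmosphere, σT_e⁴ = S(1−α)/4 = 0.4280 W/m², giving T_e = 52.42 K.
The surface balance (absorbed SW + ε·downward IR = σT_s⁴) with T_a⁴ = T_s⁴/2 reduces to T_s = T_e·[2/(2−ε)]^¼ = 58.60 K.
The atmosphere warms the surface by 6.187 K.

6 K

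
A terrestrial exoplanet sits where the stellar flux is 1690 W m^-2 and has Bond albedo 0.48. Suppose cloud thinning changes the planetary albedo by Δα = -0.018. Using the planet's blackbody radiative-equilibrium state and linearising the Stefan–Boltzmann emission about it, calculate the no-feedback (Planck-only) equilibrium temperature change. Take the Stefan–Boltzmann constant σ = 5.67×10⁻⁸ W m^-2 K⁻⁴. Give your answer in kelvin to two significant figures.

The baseline emission temperature is T_e = 249.5 K.
The change in absorbed flux is Δ[S(1−α)/4] = −SΔα/4 = 7.605 W m^-2.
Planck response: λ_P = 4σT_e³ = 4·5.67×10⁻⁸·(249.5)³ = 3.522 W m^-2/K.
So ΔT₀ = 7.605/3.522 = 2.16 K.

2.2 K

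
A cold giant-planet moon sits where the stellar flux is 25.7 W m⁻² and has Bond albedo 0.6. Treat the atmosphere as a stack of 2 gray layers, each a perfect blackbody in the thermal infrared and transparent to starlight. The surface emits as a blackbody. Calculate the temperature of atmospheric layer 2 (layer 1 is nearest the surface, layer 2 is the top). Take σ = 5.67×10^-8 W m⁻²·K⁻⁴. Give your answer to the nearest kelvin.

82 K

OLR = S(1−α)/4 = 2.570 W m⁻²; the top layer radiates at T_e = 82.05 K.
In the N-layer model, layer k (counted from the surface) has T_k = (N+1−k)^(1/4)·T_e.
T_2 = (1)^(1/4)·82.05 = 82.05 K.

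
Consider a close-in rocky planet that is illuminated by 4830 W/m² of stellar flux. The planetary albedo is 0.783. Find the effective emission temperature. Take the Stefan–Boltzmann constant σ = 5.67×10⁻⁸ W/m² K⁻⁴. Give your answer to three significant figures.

Absorbed flux (global mean): S(1−α)/4 = 4830·0.217/4 = 262.0 W/m².
Set σT⁴ = 262.0 → T = (262.0/σ)^(1/4) = 260.7 K.

261 K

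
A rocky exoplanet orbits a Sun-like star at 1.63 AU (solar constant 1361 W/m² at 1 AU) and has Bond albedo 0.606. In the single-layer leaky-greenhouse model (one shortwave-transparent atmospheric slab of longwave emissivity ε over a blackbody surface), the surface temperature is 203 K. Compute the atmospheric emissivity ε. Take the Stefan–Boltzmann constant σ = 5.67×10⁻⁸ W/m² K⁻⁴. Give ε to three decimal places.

0.952

By the inverse-square law, S = 1361/1.63² = 512.3 W/m².
First, T_e = [512.3·(1−0.606)/(4σ)]^(1/4) = 172.7 K.
Since (2−ε)/2 = (T_e/T_s)⁴ = 0.5240, ε = 0.9520.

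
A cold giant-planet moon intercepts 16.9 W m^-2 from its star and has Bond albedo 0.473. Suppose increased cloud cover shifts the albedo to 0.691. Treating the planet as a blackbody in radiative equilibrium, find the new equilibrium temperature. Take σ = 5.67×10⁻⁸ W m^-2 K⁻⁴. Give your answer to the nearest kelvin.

New equilibrium: T₂ = [(1−0.691)·16.90/(4σ)]^(1/4) = 69.27 K.

69 kelvin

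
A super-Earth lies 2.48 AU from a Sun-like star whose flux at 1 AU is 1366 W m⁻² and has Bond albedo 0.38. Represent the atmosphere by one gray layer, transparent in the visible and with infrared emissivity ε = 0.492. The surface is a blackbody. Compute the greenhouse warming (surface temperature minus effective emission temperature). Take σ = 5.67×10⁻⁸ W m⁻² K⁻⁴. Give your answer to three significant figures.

11.5 K

Irradiance scales as 1/d², so S = 1366 W m⁻² × (1/2.48)² = 222.1 W m⁻².
Effective emission temperature (TOA balance): σT_e⁴ = S(1−α)/4 = 34.43 W m⁻² → T_e = 157.0 K.
Surface balance with a leaky layer gives σT_s⁴ = σT_e⁴·2/(2−ε), so T_s = T_e·[2/(2−0.492)]^(1/4) = 168.5 K.
The atmosphere warms the surface by 11.48 K.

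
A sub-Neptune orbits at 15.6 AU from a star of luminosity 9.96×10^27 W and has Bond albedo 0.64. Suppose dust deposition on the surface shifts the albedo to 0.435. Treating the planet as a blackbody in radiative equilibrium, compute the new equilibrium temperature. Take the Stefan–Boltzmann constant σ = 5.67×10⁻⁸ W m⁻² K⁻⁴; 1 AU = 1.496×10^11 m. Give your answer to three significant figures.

d = 15.6 × 1.496×10^11 m = 2.334×10^12 m.
Flux at the orbit: S = L/(4πd²) = 9.96×10^27/(4π·(2.33×10^12)²) = 145.5 W m⁻².
T₂ = [S(1−α₂)/(4σ)]^(1/4) = [145.5·0.565/(4σ)]^(1/4) = 138.0 K.

138 kelvin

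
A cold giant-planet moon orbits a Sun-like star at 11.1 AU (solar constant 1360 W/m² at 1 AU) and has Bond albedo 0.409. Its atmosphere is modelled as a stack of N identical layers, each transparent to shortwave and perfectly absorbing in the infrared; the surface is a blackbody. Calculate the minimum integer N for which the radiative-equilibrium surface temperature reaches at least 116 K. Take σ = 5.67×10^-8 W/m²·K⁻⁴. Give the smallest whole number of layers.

6

By the inverse-square law, S = 1360/11.1² = 11.04 W/m².
The effective emission temperature is T_e = [S(1−α)/(4σ)]^¼ = 73.23 K.
Since T_s⁴ = (N+1)T_e⁴, we need N ≥ (T_s/T_e)⁴ − 1 = 5.295.
The minimum whole number is N = 6.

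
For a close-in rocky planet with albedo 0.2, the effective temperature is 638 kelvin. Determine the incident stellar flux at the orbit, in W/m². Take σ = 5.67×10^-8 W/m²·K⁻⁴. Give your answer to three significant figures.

Invert the energy balance for S: S = 4σT⁴/(1−α).
The emitted flux is σT⁴ = 9394 W/m².
S = 4·9394/0.8 = 46970 W/m².

47000 W/m²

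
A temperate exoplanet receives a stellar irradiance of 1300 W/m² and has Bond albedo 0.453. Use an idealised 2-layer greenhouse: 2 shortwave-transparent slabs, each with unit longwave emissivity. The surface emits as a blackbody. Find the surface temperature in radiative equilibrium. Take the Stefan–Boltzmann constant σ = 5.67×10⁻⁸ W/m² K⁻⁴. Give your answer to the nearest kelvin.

311 K

The effective emission temperature is T_e = [S(1−α)/(4σ)]^¼ = 236.6 K.
For an N-layer opaque stack, T_s⁴ = (N+1)T_e⁴, hence T_s = (3)^(1/4)×236.6 K = 311.4 K.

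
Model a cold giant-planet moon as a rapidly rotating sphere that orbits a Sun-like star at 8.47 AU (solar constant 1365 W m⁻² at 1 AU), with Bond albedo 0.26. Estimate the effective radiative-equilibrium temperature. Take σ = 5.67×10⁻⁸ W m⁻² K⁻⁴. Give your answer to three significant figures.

88.8 kelvin

Irradiance scales as 1/d², so S = 1365 W m⁻² × (1/8.47)² = 19.03 W m⁻².
Absorbed flux (global mean): S(1−α)/4 = 19.03·0.74/4 = 3.520 W m⁻².
Balancing against σT⁴: T = (3.520/5.67×10⁻⁸)^(1/4) = 88.76 K.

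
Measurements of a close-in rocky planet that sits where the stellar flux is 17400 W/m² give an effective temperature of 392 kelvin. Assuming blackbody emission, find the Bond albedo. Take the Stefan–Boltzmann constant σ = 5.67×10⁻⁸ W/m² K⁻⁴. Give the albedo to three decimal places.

0.692

From σT⁴ = S(1−α)/4 we invert for α: 1−α = 4σT⁴/S.
4σT⁴ = 4·5.67×10⁻⁸·(392)⁴ = 5355 W/m².
Hence α = 1 − 5355/17400 = 0.6922.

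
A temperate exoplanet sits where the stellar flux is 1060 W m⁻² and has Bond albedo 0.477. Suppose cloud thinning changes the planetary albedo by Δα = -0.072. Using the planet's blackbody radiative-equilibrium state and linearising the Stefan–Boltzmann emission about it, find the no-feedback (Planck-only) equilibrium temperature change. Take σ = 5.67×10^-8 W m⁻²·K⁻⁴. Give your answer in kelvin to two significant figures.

7.7 kelvin

Unperturbed T_e = [1060·(1−0.477)/(4σ)]^¼ = 222.4 K.
The change in absorbed flux is Δ[S(1−α)/4] = −SΔα/4 = 19.08 W m⁻².
Linearising σT⁴ gives d(σT⁴)/dT = 4σT_e³ = 2.493 W m⁻² per K.
So ΔT₀ = 19.08/2.493 = 7.65 K.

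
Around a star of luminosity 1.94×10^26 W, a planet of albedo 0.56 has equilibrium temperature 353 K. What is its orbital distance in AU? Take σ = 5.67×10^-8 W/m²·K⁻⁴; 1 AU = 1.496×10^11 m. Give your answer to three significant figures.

The flux needed for this T is 4σT⁴/(1−0.56) = 8004 W/m².
Then d = [L/(4πS)]^(1/2) = 4.392×10^10 m, i.e. 0.2936 AU.

0.294 AU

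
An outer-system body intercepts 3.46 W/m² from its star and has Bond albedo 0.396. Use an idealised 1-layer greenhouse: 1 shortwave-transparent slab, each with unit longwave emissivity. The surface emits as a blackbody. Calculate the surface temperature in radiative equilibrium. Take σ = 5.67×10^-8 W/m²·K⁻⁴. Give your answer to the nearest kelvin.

66 K

The effective emission temperature is T_e = [S(1−α)/(4σ)]^¼ = 55.10 K.
With N = 1 opaque layers, T_s = (N+1)^(1/4)·T_e = 2^(1/4)·55.10 = 65.52 K.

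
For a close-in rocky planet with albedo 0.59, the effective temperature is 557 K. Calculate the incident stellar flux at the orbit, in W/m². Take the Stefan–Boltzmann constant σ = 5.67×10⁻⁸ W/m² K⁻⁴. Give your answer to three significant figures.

53200 W/m²

Invert the energy balance for S: S = 4σT⁴/(1−α).
σT⁴ = 5.67×10⁻⁸·(557)⁴ = 5458 W/m².
S = 4·5458/0.41 = 53250 W/m².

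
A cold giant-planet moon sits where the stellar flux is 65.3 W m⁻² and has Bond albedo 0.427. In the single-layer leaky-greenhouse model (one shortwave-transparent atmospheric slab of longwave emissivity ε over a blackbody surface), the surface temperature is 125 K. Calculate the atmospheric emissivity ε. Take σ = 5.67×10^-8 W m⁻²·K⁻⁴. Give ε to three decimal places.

Effective temperature: T_e = [S(1−α)/(4σ)]^(1/4) = 113.3 K.
Since (2−ε)/2 = (T_e/T_s)⁴ = 0.6757, ε = 0.6485.

0.649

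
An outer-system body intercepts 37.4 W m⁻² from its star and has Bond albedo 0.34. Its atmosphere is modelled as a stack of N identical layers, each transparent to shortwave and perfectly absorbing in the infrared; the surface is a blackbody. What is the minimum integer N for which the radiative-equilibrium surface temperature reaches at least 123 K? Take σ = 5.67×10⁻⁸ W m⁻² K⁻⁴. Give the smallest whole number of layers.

The effective emission temperature is T_e = [S(1−α)/(4σ)]^¼ = 102.1 K.
T_s = (N+1)^(1/4)·T_e ≥ 123 K requires N+1 ≥ (T_s/T_e)⁴ = (123/102.1)⁴ = 2.103.
The minimum whole number is N = 2.

2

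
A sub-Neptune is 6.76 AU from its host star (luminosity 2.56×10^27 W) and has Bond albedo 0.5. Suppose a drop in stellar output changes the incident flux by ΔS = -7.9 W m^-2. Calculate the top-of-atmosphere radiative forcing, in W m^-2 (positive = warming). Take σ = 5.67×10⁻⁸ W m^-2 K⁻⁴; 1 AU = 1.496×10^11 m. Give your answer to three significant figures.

d = 6.76 × 1.496×10^11 m = 1.011×10^12 m.
Spreading L over a sphere of radius d: S = 2.56×10^27/(4π·1.01×10^12²) = 199.2 W m^-2.
TOA radiative forcing: ΔF = (1−α)ΔS/4 = 0.5·(-7.9)/4 = -0.9875 W m^-2.

-0.988 W m^-2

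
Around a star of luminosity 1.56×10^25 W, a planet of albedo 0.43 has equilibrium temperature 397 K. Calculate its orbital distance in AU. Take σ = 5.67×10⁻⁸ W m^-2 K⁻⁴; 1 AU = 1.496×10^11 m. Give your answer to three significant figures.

Required flux: S = 4σT⁴/(1−α) = 9884 W m^-2.
S = L/(4πd²) → d = √(L/4πS) = √(1.56×10^25/(4π·9884)) = 1.121×10^10 m = 0.07491 AU.

0.0749 AU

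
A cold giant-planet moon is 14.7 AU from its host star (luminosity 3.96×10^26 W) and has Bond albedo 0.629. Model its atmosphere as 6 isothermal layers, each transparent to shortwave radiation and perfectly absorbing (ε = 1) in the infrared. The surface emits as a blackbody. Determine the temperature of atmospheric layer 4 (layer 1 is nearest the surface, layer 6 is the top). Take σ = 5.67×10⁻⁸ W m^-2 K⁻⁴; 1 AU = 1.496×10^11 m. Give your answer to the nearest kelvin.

75 K

d = 14.7 × 1.496×10^11 m = 2.199×10^12 m.
Flux at the orbit: S = L/(4πd²) = 3.96×10^26/(4π·(2.20×10^12)²) = 6.516 W m^-2.
Top-of-atmosphere balance: σT_e⁴ = S(1−α)/4 = 0.6044 W m^-2 → T_e = 57.14 K.
The net upward flux σT_e⁴ is constant between every pair of levels, so T_k⁴ = (N+1−k)T_e⁴.
With k = 4: T_4 = (6+1−4)^¼·57.14 K = 75.20 K.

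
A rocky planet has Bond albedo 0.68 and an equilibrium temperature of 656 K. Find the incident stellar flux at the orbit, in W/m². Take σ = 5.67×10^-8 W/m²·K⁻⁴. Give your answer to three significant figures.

1.31×10^5 W/m²

Invert the energy balance for S: S = 4σT⁴/(1−α).
The emitted flux is σT⁴ = 10500 W/m².
So S = 4×10500/(1−0.68) = 1.313×10^5 W/m².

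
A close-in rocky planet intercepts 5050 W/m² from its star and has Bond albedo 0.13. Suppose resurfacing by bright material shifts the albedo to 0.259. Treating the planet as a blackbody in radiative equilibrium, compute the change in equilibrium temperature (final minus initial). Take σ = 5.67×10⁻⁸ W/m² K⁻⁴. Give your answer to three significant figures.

Before: T₁ = [5050·0.87/(4σ)]^(1/4) = 373.1 K.
Final:   T₂ = [S(1−0.259)/(4σ)]^(1/4) = 358.4 K.
ΔT = T₂ − T₁ = -14.67 K.

-14.7 K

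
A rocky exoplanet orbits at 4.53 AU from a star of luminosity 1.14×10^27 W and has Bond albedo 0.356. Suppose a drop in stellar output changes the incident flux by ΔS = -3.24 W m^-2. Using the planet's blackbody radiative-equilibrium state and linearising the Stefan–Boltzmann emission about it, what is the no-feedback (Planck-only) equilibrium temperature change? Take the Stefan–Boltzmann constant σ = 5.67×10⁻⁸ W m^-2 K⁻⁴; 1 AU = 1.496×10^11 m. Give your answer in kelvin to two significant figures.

Orbital distance: d = 4.53 AU = 6.777×10^11 m.
Flux at the orbit: S = L/(4πd²) = 1.14×10^27/(4π·(6.78×10^11)²) = 197.5 W m^-2.
Unperturbed T_e = [197.5·(1−0.356)/(4σ)]^¼ = 153.9 K.
Only a fraction (1−α) is absorbed and it's spread over 4πR², so ΔF = (1−α)ΔS/4 = -0.5216 W m^-2.
Planck response: λ_P = 4σT_e³ = 4·5.67×10⁻⁸·(153.9)³ = 0.8266 W m^-2/K.
ΔT₀ = ΔF/λ_P = -0.5216/0.8266 = -0.631 K.

-0.63 K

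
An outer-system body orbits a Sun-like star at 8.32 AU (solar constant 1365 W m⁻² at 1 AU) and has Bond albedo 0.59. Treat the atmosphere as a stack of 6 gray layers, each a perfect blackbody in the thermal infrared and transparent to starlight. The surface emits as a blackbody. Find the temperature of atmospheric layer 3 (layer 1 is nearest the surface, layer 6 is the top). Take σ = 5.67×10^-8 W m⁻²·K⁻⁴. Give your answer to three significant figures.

By the inverse-square law, S = 1365/8.32² = 19.72 W m⁻².
OLR = S(1−α)/4 = 2.021 W m⁻²; the top layer radiates at T_e = 77.27 K.
Each opaque layer satisfies 2T_j⁴ = T_{j−1}⁴ + T_{j+1}⁴, giving T_k⁴ = (N+1−k)T_e⁴.
T_3 = (4)^(1/4)·77.27 = 109.3 K.

109 kelvin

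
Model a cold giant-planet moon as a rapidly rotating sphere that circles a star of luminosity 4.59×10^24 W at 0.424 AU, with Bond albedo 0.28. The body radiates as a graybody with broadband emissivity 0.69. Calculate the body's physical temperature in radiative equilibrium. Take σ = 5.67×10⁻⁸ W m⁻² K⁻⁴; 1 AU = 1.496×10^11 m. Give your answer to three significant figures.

143 kelvin

Orbital distance: d = 0.424 AU = 6.343×10^10 m.
S = L/(4πd²) = 90.78 W m⁻².
Averaging over the sphere, the absorbed flux is S(1−α)/4 = 16.34 W m⁻².
Radiative balance εσT⁴ = 16.34 gives T = [16.34/(0.69·σ)]^(1/4) = 143.0 K.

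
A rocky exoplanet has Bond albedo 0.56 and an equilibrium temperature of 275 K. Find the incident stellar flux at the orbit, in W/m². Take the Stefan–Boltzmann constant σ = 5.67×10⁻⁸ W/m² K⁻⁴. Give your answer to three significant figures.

2950 W/m²

From S(1−α)/4 = σT⁴: S = 4σT⁴/(1−α).
σT⁴ = 5.67×10⁻⁸·(275)⁴ = 324.3 W/m².
S = 4·324.3/0.44 = 2948 W/m².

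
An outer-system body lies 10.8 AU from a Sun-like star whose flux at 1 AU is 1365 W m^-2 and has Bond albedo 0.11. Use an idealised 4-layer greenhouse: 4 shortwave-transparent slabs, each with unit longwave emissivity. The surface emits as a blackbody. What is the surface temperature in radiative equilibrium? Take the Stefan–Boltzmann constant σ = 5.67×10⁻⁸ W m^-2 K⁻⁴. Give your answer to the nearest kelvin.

By the inverse-square law, S = 1365/10.8² = 11.70 W m^-2.
The effective emission temperature is T_e = [S(1−α)/(4σ)]^¼ = 82.32 K.
Layer-by-layer balance gives σT_s⁴ = (N+1)σT_e⁴, so T_s = 5^¼·82.32 = 123.1 K.

123 kelvin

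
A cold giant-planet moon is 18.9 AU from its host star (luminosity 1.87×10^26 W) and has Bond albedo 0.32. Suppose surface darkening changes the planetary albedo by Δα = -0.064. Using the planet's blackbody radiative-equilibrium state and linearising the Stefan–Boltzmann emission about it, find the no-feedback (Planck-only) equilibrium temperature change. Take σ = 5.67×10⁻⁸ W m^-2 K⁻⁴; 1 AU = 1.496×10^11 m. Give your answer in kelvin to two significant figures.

1.1 K

d = 18.9 × 1.496×10^11 m = 2.827×10^12 m.
Spreading L over a sphere of radius d: S = 1.87×10^26/(4π·2.83×10^12²) = 1.861 W m^-2.
The baseline emission temperature is T_e = 48.60 K.
The change in absorbed flux is Δ[S(1−α)/4] = −SΔα/4 = 0.02978 W m^-2.
The Planck feedback parameter is 4σT_e³ = 0.02604 W m^-2/K.
So ΔT₀ = 0.02978/0.02604 = 1.14 K.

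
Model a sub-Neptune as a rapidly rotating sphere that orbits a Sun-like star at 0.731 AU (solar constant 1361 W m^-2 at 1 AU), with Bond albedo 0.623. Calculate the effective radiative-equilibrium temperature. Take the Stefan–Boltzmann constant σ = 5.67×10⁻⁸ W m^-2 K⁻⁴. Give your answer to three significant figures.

Flux at the orbit: S = 1361/(0.731)² = 2547 W m^-2.
Averaging over the sphere, the absorbed flux is S(1−α)/4 = 240.1 W m^-2.
Set σT⁴ = 240.1 → T = (240.1/σ)^(1/4) = 255.1 K.

255 K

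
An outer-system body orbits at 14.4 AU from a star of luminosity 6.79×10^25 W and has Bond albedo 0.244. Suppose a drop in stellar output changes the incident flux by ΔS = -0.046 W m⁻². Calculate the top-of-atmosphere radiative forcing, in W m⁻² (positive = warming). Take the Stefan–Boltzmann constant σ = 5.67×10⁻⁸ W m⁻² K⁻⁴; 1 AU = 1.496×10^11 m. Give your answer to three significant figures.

Orbital distance: d = 14.4 AU = 2.154×10^12 m.
S = L/(4πd²) = 1.164 W m⁻².
ΔF = Δ[S(1−α)]/4 = (1−0.244)·-0.046/4 = -0.008694 W m⁻².

-0.00869 W m⁻²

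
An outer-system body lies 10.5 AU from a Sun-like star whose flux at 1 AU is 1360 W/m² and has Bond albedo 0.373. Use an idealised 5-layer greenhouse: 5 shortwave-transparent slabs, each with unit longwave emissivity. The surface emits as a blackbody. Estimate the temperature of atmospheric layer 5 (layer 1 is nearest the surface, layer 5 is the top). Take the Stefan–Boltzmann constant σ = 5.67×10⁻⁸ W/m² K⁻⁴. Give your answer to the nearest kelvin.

Flux at the orbit: S = 1360/(10.5)² = 12.34 W/m².
The effective emission temperature is T_e = [S(1−α)/(4σ)]^¼ = 76.42 K.
Each opaque layer satisfies 2T_j⁴ = T_{j−1}⁴ + T_{j+1}⁴, giving T_k⁴ = (N+1−k)T_e⁴.
With k = 5: T_5 = (5+1−5)^¼·76.42 K = 76.42 K.

76 kelvin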